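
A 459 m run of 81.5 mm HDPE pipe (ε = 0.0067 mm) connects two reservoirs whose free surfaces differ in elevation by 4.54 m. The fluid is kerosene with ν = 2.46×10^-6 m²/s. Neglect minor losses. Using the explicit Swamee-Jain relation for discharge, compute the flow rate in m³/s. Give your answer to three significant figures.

Swamee-Jain (Type II): Q = -0.965·√(gD⁵h_f/L)·ln[ε/(3.7D) + √(3.17ν²L/(gD³h_f))]
√(gD⁵h_f/L) = √(9.81·0.0815⁵·4.54/459) = 5.907×10^-4
ε/(3.7D) = 2.22×10^-5; √(3.17ν²L/(gD³h_f)) = 6.04×10^-4
Q = -0.965·5.907×10^-4·ln(6.265×10^-4) = 0.004204 m³/s
Check: V = 0.806 m/s, Re = 2.67×10^4, f = 0.02428, h_f = 4.53 m ≈ 4.54 m ✓

Q ≈ 0.00420 m³/s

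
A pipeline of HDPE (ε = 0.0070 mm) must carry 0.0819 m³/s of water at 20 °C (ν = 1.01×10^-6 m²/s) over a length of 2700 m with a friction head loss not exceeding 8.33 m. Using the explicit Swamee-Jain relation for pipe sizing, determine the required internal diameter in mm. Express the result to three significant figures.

D ≈ 308 mm

Swamee-Jain (Type III): D = 0.66·[ε^1.25·(LQ²/(gh_f))^4.75 + ν·Q^9.4·(L/(gh_f))^5.2]^0.04
LQ²/(gh_f) = 0.2216; L/(gh_f) = 33.04
Term 1 = ε^1.25·(…)^4.75 = 2.81×10^-10; Term 2 = ν·Q^9.4·(…)^5.2 = 4.88×10^-9
D = 0.66·(2.81×10^-10 + 4.88×10^-9)^0.04 = 0.3076 m = 308 mm
Check: V = 1.10 m/s, Re = 3.36×10^5, f = 0.01436, h_f = 7.80 m ≈ 8.33 m ✓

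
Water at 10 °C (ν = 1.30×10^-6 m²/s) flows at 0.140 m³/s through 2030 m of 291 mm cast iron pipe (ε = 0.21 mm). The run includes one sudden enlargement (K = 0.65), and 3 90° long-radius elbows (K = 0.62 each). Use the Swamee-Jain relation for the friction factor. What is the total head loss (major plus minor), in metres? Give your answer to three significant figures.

V = 4Q/(πD²) = 2.105 m/s; V²/2g = 0.2258 m
Re = 4.71×10^5, ε/D = 7.22×10^-4 → f = 0.01908 (Swamee-Jain)
Major: h_f = f(L/D)·V²/2g = 0.01908·6976·0.2258 = 30.06 m
Minor: ΣK = 2.51; h_m = ΣK·V²/2g = 0.5669 m
Total H_L = 30.06 + 0.5669 = 30.63 m

H_L ≈ 30.6 m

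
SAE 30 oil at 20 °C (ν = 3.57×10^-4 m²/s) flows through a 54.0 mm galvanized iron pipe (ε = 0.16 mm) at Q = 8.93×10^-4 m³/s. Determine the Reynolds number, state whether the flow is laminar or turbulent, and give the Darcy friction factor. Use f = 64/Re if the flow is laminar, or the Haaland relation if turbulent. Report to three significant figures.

V = 4Q/(πD²) = 0.3899 m/s
Re = VD/ν = 0.3899·0.0540/3.57×10^-4 = 59.0
Re < 2300 → laminar → f = 64/Re = 1.085

Re ≈ 59.0; laminar; f = 64/Re ≈ 1.09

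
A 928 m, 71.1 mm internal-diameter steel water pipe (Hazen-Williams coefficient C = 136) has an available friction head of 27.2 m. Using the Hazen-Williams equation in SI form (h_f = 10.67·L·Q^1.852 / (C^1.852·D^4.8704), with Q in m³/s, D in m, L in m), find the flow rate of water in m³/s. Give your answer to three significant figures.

Rearranging: Q = [h_f·C^1.852·D^4.8704 / (10.67·L)]^(1/1.852)
Q = [27.2·136^1.852·0.0711^4.8704 / (10.67·928)]^0.540 = 0.005386 m³/s

Q ≈ 0.00539 m³/s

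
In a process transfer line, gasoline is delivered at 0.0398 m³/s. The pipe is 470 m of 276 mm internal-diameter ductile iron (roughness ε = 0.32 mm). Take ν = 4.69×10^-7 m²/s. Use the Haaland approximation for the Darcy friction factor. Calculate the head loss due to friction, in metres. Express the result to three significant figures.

h_f ≈ 0.807 m

V = 4Q/(πD²) = 4·0.0398/(π·0.276²) = 0.6652 m/s
Re = VD/ν = 0.6652·0.276/4.69×10^-7 = 3.91×10^5 → turbulent
ε/D = 0.32/276 = 0.00116
Haaland: f = 0.02100
h_f = f(L/D)V²/(2g) = 0.02100·(470/0.276)·0.6652²/(2·9.81) = 0.8066 m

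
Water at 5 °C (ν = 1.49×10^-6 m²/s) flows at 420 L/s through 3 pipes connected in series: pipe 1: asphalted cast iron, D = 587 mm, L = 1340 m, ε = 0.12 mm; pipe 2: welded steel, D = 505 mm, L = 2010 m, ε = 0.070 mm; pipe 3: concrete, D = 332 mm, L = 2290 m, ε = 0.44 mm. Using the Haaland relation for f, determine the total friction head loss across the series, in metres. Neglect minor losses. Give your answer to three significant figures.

Pipe 1: V = 1.552 m/s, Re = 6.11×10^5, ε/D = 2.04×10^-4, f = 0.01510, h_1 = f(L/D)V²/2g = 4.230 m
Pipe 2: V = 2.097 m/s, Re = 7.11×10^5, ε/D = 1.39×10^-4, f = 0.01422, h_2 = f(L/D)V²/2g = 12.68 m
Pipe 3: V = 4.852 m/s, Re = 1.08×10^6, ε/D = 0.00133, f = 0.02130, h_3 = f(L/D)V²/2g = 176.2 m
Series → Q common, losses add: H = Σh = 193.2 m

H ≈ 193 m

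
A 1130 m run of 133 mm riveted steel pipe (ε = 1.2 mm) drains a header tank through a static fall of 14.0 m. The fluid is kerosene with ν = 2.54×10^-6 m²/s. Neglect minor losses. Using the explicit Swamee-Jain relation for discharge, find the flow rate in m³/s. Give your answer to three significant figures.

Swamee-Jain (Type II): Q = -0.965·√(gD⁵h_f/L)·ln[ε/(3.7D) + √(3.17ν²L/(gD³h_f))]
√(gD⁵h_f/L) = √(9.81·0.133⁵·14.0/1130) = 0.002249
ε/(3.7D) = 0.00244; √(3.17ν²L/(gD³h_f)) = 2.67×10^-4
Q = -0.965·0.002249·ln(0.002706) = 0.01283 m³/s
Check: V = 0.924 m/s, Re = 4.84×10^4, f = 0.03830, h_f = 14.1 m ≈ 14.0 m ✓

Q ≈ 0.0128 m³/s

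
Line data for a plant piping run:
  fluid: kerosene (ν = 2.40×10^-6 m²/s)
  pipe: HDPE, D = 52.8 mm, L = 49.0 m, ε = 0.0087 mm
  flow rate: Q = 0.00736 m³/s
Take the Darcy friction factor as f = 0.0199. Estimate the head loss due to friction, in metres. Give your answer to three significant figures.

h_f ≈ 10.6 m

V = 4Q/(πD²) = 4·0.00736/(π·0.0528²) = 3.361 m/s
h_f = f(L/D)V²/(2g) = 0.01990·(49.0/0.0528)·3.361²/(2·9.81) = 10.64 m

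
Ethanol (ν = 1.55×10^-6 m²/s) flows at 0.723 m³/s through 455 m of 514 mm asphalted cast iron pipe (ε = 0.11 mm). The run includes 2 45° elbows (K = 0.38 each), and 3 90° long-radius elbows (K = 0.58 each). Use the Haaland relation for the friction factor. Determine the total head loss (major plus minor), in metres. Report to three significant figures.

H_L ≈ 9.57 m

V = 4Q/(πD²) = 3.484 m/s; V²/2g = 0.6188 m
Re = 1.16×10^6, ε/D = 2.14×10^-4 → f = 0.01465 (Haaland)
Major: h_f = f(L/D)·V²/2g = 0.01465·885.2·0.6188 = 8.027 m
Minor: ΣK = 2.50; h_m = ΣK·V²/2g = 1.547 m
Total H_L = 8.027 + 1.547 = 9.574 m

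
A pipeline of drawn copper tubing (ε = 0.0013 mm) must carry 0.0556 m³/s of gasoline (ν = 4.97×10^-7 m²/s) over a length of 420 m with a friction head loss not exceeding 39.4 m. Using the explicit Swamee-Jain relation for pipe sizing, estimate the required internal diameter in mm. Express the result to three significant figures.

Swamee-Jain (Type III): D = 0.66·[ε^1.25·(LQ²/(gh_f))^4.75 + ν·Q^9.4·(L/(gh_f))^5.2]^0.04
LQ²/(gh_f) = 0.003359; L/(gh_f) = 1.087
Term 1 = ε^1.25·(…)^4.75 = 7.80×10^-20; Term 2 = ν·Q^9.4·(…)^5.2 = 1.22×10^-18
D = 0.66·(7.80×10^-20 + 1.22×10^-18)^0.04 = 0.1271 m = 127 mm
Check: V = 4.38 m/s, Re = 1.12×10^6, f = 0.01166, h_f = 37.7 m ≈ 39.4 m ✓

D ≈ 127 mm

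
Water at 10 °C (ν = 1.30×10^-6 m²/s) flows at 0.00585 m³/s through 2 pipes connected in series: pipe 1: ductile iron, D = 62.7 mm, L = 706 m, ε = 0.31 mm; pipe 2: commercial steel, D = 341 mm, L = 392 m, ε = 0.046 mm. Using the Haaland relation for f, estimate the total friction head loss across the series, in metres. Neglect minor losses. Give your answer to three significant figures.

Pipe 1: V = 1.895 m/s, Re = 9.14×10^4, ε/D = 0.00494, f = 0.03126, h_1 = f(L/D)V²/2g = 64.40 m
Pipe 2: V = 0.06406 m/s, Re = 1.68×10^4, ε/D = 1.35×10^-4, f = 0.02711, h_2 = f(L/D)V²/2g = 0.006517 m
Series → Q common, losses add: H = Σh = 64.41 m

H ≈ 64.4 m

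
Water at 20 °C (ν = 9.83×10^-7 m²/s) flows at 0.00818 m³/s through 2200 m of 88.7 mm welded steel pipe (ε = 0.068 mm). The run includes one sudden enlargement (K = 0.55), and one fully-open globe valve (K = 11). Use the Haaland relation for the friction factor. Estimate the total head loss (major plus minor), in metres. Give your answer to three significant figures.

V = 4Q/(πD²) = 1.324 m/s; V²/2g = 0.08932 m
Re = 1.19×10^5, ε/D = 7.67×10^-4 → f = 0.02076 (Haaland)
Major: h_f = f(L/D)·V²/2g = 0.02076·24803·0.08932 = 45.98 m
Minor: ΣK = 11.6; h_m = ΣK·V²/2g = 1.032 m
Total H_L = 45.98 + 1.032 = 47.01 m

H_L ≈ 47.0 m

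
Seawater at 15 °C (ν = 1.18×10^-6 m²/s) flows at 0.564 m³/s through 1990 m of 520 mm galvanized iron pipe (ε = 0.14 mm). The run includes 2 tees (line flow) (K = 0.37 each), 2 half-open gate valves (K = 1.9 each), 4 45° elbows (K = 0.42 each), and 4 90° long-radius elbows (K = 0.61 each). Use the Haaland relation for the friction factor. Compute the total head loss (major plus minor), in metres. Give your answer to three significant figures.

H_L ≈ 24.1 m

V = 4Q/(πD²) = 2.656 m/s; V²/2g = 0.3595 m
Re = 1.17×10^6, ε/D = 2.69×10^-4 → f = 0.01522 (Haaland)
Major: h_f = f(L/D)·V²/2g = 0.01522·3827·0.3595 = 20.94 m
Minor: ΣK = 8.66; h_m = ΣK·V²/2g = 3.113 m
Total H_L = 20.94 + 3.113 = 24.05 m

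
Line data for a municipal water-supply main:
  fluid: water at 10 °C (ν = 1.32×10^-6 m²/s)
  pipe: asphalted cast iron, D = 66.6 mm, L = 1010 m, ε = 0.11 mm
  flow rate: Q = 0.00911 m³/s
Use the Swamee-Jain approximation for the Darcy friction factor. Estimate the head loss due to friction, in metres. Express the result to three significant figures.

h_f ≈ 127 m

V = 4Q/(πD²) = 4·0.00911/(π·0.0666²) = 2.615 m/s
Re = VD/ν = 2.615·0.0666/1.32×10^-6 = 1.32×10^5 → turbulent
ε/D = 0.11/66.6 = 0.00165
Swamee-Jain: f = 0.02395
h_f = f(L/D)V²/(2g) = 0.02395·(1010/0.0666)·2.615²/(2·9.81) = 126.6 m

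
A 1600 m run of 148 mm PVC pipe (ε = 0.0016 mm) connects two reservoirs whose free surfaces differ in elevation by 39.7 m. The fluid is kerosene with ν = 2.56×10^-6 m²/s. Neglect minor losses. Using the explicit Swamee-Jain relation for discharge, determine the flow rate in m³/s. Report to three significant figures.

Q ≈ 0.0349 m³/s

Swamee-Jain (Type II): Q = -0.965·√(gD⁵h_f/L)·ln[ε/(3.7D) + √(3.17ν²L/(gD³h_f))]
√(gD⁵h_f/L) = √(9.81·0.148⁵·39.7/1600) = 0.004157
ε/(3.7D) = 2.92×10^-6; √(3.17ν²L/(gD³h_f)) = 1.62×10^-4
Q = -0.965·0.004157·ln(1.652×10^-4) = 0.03494 m³/s
Check: V = 2.03 m/s, Re = 1.17×10^5, f = 0.01735, h_f = 39.4 m ≈ 39.7 m ✓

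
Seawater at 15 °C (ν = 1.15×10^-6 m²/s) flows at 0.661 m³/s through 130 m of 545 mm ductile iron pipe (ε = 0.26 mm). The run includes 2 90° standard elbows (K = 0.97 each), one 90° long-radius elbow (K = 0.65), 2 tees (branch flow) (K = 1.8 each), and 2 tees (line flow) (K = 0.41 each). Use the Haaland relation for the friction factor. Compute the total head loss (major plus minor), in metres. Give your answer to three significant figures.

V = 4Q/(πD²) = 2.833 m/s; V²/2g = 0.4092 m
Re = 1.34×10^6, ε/D = 4.77×10^-4 → f = 0.01690 (Haaland)
Major: h_f = f(L/D)·V²/2g = 0.01690·238.5·0.4092 = 1.650 m
Minor: ΣK = 7.01; h_m = ΣK·V²/2g = 2.869 m
Total H_L = 1.650 + 2.869 = 4.518 m

H_L ≈ 4.52 m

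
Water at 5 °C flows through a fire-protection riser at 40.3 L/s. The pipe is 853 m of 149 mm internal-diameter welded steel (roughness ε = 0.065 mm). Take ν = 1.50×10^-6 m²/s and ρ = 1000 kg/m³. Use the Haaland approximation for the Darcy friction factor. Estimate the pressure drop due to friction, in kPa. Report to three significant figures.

Δp ≈ 276 kPa

V = 4Q/(πD²) = 4·0.0403/(π·0.149²) = 2.311 m/s
Re = VD/ν = 2.311·0.149/1.50×10^-6 = 2.30×10^5 → turbulent
ε/D = 0.065/149 = 4.36×10^-4
Haaland: f = 0.01807
h_f = f(L/D)V²/(2g) = 0.01807·(853/0.149)·2.311²/(2·9.81) = 28.16 m
Δp = ρg·h_f = 1000·9.81·28.16 = 276.3 kPa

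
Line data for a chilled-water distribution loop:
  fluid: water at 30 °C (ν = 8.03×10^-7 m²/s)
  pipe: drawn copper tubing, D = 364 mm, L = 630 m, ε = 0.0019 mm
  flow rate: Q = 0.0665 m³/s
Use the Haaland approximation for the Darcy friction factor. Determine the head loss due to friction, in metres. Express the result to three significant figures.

V = 4Q/(πD²) = 4·0.0665/(π·0.364²) = 0.6390 m/s
Re = VD/ν = 0.6390·0.364/8.03×10^-7 = 2.90×10^5 → turbulent
ε/D = 0.0019/364 = 5.22×10^-6
Haaland: f = 0.01448
h_f = f(L/D)V²/(2g) = 0.01448·(630/0.364)·0.6390²/(2·9.81) = 0.5215 m

h_f ≈ 0.522 m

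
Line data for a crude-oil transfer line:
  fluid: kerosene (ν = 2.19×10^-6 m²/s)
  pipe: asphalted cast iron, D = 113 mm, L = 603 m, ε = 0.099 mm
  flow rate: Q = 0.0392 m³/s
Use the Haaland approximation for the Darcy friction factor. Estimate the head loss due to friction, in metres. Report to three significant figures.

V = 4Q/(πD²) = 4·0.0392/(π·0.113²) = 3.909 m/s
Re = VD/ν = 3.909·0.113/2.19×10^-6 = 2.02×10^5 → turbulent
ε/D = 0.099/113 = 8.76×10^-4
Haaland: f = 0.02039
h_f = f(L/D)V²/(2g) = 0.02039·(603/0.113)·3.909²/(2·9.81) = 84.74 m

h_f ≈ 84.7 m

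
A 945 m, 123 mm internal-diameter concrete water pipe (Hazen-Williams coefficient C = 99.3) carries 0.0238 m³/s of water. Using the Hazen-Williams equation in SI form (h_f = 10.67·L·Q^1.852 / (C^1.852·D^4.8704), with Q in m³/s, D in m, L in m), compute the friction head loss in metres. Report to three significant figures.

h_f ≈ 53.9 m

h_f = 10.67·945·0.0238^1.852 / (99.3^1.852·0.123^4.8704) = 53.85 m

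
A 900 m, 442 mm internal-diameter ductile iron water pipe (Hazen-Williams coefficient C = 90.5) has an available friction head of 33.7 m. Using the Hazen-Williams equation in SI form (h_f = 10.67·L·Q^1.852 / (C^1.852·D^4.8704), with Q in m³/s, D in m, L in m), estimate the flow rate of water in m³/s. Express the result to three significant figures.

Q ≈ 0.500 m³/s

Rearranging: Q = [h_f·C^1.852·D^4.8704 / (10.67·L)]^(1/1.852)
Q = [33.7·90.5^1.852·0.442^4.8704 / (10.67·900)]^0.540 = 0.4997 m³/s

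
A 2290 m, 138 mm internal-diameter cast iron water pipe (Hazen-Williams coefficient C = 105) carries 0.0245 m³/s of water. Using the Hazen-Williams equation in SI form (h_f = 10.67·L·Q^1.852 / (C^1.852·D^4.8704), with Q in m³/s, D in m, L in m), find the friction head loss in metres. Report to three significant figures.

h_f ≈ 70.9 m

h_f = 10.67·2290·0.0245^1.852 / (105^1.852·0.138^4.8704) = 70.90 m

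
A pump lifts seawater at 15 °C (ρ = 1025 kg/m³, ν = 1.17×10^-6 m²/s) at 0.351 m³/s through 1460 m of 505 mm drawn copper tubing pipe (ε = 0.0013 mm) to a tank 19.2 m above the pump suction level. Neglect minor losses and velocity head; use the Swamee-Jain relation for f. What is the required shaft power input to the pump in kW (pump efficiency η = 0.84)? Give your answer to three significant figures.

P_shaft ≈ 104 kW

V = 4Q/(πD²) = 1.752 m/s; Re = 7.56×10^5; ε/D = 2.57×10^-6; f = 0.01223
h_f = f(L/D)V²/2g = 5.533 m
Total head H = z + h_f = 19.2 + 5.533 = 24.73 m
P_hyd = ρgQH = 1025·9.81·0.351·24.73 = 87.29 kW
P_shaft = P_hyd/η = 87.29/0.84 = 103.9 kW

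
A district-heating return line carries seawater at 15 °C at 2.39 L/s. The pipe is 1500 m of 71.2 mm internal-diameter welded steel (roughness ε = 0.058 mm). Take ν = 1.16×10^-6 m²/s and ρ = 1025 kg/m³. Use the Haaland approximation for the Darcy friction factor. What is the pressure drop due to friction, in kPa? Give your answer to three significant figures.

Δp ≈ 94.7 kPa

V = 4Q/(πD²) = 4·0.00239/(π·0.0712²) = 0.6003 m/s
Re = VD/ν = 0.6003·0.0712/1.16×10^-6 = 3.68×10^4 → turbulent
ε/D = 0.058/71.2 = 8.15×10^-4
Haaland: f = 0.02433
h_f = f(L/D)V²/(2g) = 0.02433·(1500/0.0712)·0.6003²/(2·9.81) = 9.414 m
Δp = ρg·h_f = 1025·9.81·9.414 = 94.66 kPa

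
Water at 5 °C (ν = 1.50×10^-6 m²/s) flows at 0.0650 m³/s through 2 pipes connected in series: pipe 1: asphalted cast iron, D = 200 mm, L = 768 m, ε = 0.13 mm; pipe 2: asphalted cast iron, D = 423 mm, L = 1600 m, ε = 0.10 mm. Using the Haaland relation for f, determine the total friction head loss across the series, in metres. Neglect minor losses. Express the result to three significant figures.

H ≈ 16.7 m

Pipe 1: V = 2.069 m/s, Re = 2.76×10^5, ε/D = 6.50×10^-4, f = 0.01898, h_1 = f(L/D)V²/2g = 15.91 m
Pipe 2: V = 0.4625 m/s, Re = 1.30×10^5, ε/D = 2.36×10^-4, f = 0.01814, h_2 = f(L/D)V²/2g = 0.7481 m
Series → Q common, losses add: H = Σh = 16.65 m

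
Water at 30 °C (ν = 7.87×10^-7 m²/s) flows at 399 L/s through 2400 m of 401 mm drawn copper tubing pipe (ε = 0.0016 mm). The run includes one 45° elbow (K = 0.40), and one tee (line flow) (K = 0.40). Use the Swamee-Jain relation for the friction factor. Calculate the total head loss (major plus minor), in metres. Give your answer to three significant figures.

V = 4Q/(πD²) = 3.159 m/s; V²/2g = 0.5087 m
Re = 1.61×10^6, ε/D = 3.99×10^-6 → f = 0.01087 (Swamee-Jain)
Major: h_f = f(L/D)·V²/2g = 0.01087·5985·0.5087 = 33.08 m
Minor: ΣK = 0.800; h_m = ΣK·V²/2g = 0.4070 m
Total H_L = 33.08 + 0.4070 = 33.49 m

H_L ≈ 33.5 m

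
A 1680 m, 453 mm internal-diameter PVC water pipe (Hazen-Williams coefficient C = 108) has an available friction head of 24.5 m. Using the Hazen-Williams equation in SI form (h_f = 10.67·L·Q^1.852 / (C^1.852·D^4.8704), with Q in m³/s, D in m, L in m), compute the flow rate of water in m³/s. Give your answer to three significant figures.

Rearranging: Q = [h_f·C^1.852·D^4.8704 / (10.67·L)]^(1/1.852)
Q = [24.5·108^1.852·0.453^4.8704 / (10.67·1680)]^0.540 = 0.3823 m³/s

Q ≈ 0.382 m³/s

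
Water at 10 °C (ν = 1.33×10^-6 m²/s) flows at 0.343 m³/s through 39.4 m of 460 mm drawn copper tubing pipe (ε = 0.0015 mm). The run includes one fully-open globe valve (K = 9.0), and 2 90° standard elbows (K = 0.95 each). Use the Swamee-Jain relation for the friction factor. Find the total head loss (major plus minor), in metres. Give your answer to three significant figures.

H_L ≈ 2.60 m

V = 4Q/(πD²) = 2.064 m/s; V²/2g = 0.2171 m
Re = 7.14×10^5, ε/D = 3.26×10^-6 → f = 0.01236 (Swamee-Jain)
Major: h_f = f(L/D)·V²/2g = 0.01236·85.65·0.2171 = 0.2299 m
Minor: ΣK = 10.9; h_m = ΣK·V²/2g = 2.366 m
Total H_L = 0.2299 + 2.366 = 2.596 m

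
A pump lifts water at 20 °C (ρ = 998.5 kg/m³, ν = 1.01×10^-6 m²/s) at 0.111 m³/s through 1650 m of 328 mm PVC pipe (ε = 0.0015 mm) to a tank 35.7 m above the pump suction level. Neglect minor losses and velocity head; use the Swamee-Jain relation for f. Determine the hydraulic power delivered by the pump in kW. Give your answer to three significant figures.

P_hyd ≈ 45.3 kW

V = 4Q/(πD²) = 1.314 m/s; Re = 4.27×10^5; ε/D = 4.57×10^-6; f = 0.01354
h_f = f(L/D)V²/2g = 5.990 m
Total head H = z + h_f = 35.7 + 5.990 = 41.69 m
P_hyd = ρgQH = 998.5·9.81·0.111·41.69 = 45.33 kW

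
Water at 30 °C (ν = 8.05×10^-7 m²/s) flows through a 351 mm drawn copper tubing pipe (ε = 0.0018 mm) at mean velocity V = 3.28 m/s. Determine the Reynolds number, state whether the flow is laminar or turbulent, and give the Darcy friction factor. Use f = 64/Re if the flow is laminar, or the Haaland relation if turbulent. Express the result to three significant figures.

Re = VD/ν = 3.280·0.351/8.05×10^-7 = 1.43×10^6
Re > 4000 → turbulent; ε/D = 5.13×10^-6
Haaland: f = 0.01103

Re ≈ 1.43×10^6; turbulent; f ≈ 0.0110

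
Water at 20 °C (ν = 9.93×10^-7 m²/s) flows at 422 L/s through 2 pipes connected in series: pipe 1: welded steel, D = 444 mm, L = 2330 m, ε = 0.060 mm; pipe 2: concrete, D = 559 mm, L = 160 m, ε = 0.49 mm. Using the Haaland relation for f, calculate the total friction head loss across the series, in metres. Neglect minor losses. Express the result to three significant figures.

H ≈ 27.9 m

Pipe 1: V = 2.726 m/s, Re = 1.22×10^6, ε/D = 1.35×10^-4, f = 0.01364, h_1 = f(L/D)V²/2g = 27.11 m
Pipe 2: V = 1.719 m/s, Re = 9.68×10^5, ε/D = 8.77×10^-4, f = 0.01936, h_2 = f(L/D)V²/2g = 0.8351 m
Series → Q common, losses add: H = Σh = 27.94 m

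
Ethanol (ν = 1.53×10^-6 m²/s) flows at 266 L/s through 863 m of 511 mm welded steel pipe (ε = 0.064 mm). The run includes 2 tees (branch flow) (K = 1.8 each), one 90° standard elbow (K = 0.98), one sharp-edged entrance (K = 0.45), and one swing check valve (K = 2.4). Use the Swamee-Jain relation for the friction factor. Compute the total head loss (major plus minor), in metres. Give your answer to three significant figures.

H_L ≈ 2.81 m

V = 4Q/(πD²) = 1.297 m/s; V²/2g = 0.08574 m
Re = 4.33×10^5, ε/D = 1.25×10^-4 → f = 0.01499 (Swamee-Jain)
Major: h_f = f(L/D)·V²/2g = 0.01499·1689·0.08574 = 2.170 m
Minor: ΣK = 7.43; h_m = ΣK·V²/2g = 0.6371 m
Total H_L = 2.170 + 0.6371 = 2.807 m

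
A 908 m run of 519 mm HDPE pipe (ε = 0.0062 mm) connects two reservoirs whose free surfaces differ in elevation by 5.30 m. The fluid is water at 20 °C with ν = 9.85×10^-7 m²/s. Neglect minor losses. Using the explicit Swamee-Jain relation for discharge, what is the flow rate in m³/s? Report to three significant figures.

Q ≈ 0.479 m³/s

Swamee-Jain (Type II): Q = -0.965·√(gD⁵h_f/L)·ln[ε/(3.7D) + √(3.17ν²L/(gD³h_f))]
√(gD⁵h_f/L) = √(9.81·0.519⁵·5.30/908) = 0.04644
ε/(3.7D) = 3.23×10^-6; √(3.17ν²L/(gD³h_f)) = 1.96×10^-5
Q = -0.965·0.04644·ln(2.283×10^-5) = 0.4789 m³/s
Check: V = 2.26 m/s, Re = 1.19×10^6, f = 0.01159, h_f = 5.30 m ≈ 5.30 m ✓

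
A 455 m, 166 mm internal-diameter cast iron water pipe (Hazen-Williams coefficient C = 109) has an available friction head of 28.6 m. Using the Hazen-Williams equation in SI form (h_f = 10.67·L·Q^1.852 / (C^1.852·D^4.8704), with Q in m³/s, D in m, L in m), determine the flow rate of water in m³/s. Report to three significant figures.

Rearranging: Q = [h_f·C^1.852·D^4.8704 / (10.67·L)]^(1/1.852)
Q = [28.6·109^1.852·0.166^4.8704 / (10.67·455)]^0.540 = 0.06060 m³/s

Q ≈ 0.0606 m³/s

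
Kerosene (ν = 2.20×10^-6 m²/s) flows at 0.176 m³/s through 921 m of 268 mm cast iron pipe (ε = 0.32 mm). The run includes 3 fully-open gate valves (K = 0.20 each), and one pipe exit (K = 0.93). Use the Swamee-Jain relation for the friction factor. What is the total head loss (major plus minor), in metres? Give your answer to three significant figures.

H_L ≈ 37.1 m

V = 4Q/(πD²) = 3.120 m/s; V²/2g = 0.4961 m
Re = 3.80×10^5, ε/D = 0.00119 → f = 0.02133 (Swamee-Jain)
Major: h_f = f(L/D)·V²/2g = 0.02133·3437·0.4961 = 36.37 m
Minor: ΣK = 1.53; h_m = ΣK·V²/2g = 0.7591 m
Total H_L = 36.37 + 0.7591 = 37.13 m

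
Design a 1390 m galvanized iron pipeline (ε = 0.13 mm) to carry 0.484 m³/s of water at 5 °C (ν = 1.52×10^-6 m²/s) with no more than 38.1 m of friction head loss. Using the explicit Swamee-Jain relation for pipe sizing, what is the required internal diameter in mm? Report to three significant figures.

Swamee-Jain (Type III): D = 0.66·[ε^1.25·(LQ²/(gh_f))^4.75 + ν·Q^9.4·(L/(gh_f))^5.2]^0.04
LQ²/(gh_f) = 0.8712; L/(gh_f) = 3.719
Term 1 = ε^1.25·(…)^4.75 = 7.21×10^-6; Term 2 = ν·Q^9.4·(…)^5.2 = 1.53×10^-6
D = 0.66·(7.21×10^-6 + 1.53×10^-6)^0.04 = 0.4142 m = 414 mm
Check: V = 3.59 m/s, Re = 9.79×10^5, f = 0.01589, h_f = 35.1 m ≈ 38.1 m ✓

D ≈ 414 mm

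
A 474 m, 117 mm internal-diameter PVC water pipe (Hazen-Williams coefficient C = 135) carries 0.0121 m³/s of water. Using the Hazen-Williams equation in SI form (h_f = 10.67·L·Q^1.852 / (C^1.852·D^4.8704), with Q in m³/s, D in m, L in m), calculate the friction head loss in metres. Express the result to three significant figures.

h_f = 10.67·474·0.0121^1.852 / (135^1.852·0.117^4.8704) = 5.574 m

h_f ≈ 5.57 m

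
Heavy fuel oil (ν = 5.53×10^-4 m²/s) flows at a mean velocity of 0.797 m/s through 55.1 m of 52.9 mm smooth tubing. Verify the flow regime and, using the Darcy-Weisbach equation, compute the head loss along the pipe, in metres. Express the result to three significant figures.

Re = VD/ν = 0.797·0.05290/5.53×10^-4 = 76.2 → laminar (Re < 2300)
f = 64/Re = 0.8394
h_f = f(L/D)V²/(2g) = 0.8394·(55.1/0.05290)·0.797²/(2·9.81) = 28.31 m

h_f ≈ 28.3 m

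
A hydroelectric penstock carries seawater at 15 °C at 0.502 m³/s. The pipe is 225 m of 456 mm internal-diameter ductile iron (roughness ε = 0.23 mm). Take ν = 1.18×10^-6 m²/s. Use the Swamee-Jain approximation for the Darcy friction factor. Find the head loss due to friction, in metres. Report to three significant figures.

h_f ≈ 4.10 m

V = 4Q/(πD²) = 4·0.502/(π·0.456²) = 3.074 m/s
Re = VD/ν = 3.074·0.456/1.18×10^-6 = 1.19×10^6 → turbulent
ε/D = 0.23/456 = 5.04×10^-4
Swamee-Jain: f = 0.01725
h_f = f(L/D)V²/(2g) = 0.01725·(225/0.456)·3.074²/(2·9.81) = 4.098 m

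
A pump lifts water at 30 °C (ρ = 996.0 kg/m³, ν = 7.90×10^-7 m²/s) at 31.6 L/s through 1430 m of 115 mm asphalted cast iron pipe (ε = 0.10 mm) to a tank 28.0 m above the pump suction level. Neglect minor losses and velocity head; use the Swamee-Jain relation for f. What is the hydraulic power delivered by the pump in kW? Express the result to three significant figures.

P_hyd ≈ 44.6 kW

V = 4Q/(πD²) = 3.042 m/s; Re = 4.43×10^5; ε/D = 8.70×10^-4; f = 0.01985
h_f = f(L/D)V²/2g = 116.4 m
Total head H = z + h_f = 28.0 + 116.4 = 144.4 m
P_hyd = ρgQH = 996.0·9.81·0.0316·144.4 = 44.60 kW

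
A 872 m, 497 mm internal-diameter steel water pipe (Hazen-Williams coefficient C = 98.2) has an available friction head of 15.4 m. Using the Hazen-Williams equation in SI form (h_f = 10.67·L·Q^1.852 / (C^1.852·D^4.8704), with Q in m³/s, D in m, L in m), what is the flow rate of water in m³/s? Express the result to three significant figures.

Q ≈ 0.492 m³/s

Rearranging: Q = [h_f·C^1.852·D^4.8704 / (10.67·L)]^(1/1.852)
Q = [15.4·98.2^1.852·0.497^4.8704 / (10.67·872)]^0.540 = 0.4919 m³/s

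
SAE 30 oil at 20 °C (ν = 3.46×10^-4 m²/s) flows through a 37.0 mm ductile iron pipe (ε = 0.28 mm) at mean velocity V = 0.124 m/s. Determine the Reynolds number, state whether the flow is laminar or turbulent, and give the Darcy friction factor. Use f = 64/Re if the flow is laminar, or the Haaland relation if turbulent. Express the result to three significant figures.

Re = VD/ν = 0.1240·0.0370/3.46×10^-4 = 13.3
Re < 2300 → laminar → f = 64/Re = 4.827

Re ≈ 13.3; laminar; f = 64/Re ≈ 4.83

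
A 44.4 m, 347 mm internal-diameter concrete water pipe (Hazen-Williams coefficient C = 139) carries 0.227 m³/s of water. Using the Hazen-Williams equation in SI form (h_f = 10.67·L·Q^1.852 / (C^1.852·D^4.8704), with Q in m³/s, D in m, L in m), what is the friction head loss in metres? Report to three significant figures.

h_f = 10.67·44.4·0.227^1.852 / (139^1.852·0.347^4.8704) = 0.5660 m

h_f ≈ 0.566 m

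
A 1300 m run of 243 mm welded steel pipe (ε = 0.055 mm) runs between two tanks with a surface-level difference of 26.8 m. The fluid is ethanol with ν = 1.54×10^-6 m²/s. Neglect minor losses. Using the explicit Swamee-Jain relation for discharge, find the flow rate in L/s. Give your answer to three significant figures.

Swamee-Jain (Type II): Q = -0.965·√(gD⁵h_f/L)·ln[ε/(3.7D) + √(3.17ν²L/(gD³h_f))]
√(gD⁵h_f/L) = √(9.81·0.243⁵·26.8/1300) = 0.01309
ε/(3.7D) = 6.12×10^-5; √(3.17ν²L/(gD³h_f)) = 5.09×10^-5
Q = -0.965·0.01309·ln(1.121×10^-4) = 0.1149 m³/s
Check: V = 2.48 m/s, Re = 3.91×10^5, f = 0.01609, h_f = 26.9 m ≈ 26.8 m ✓

Q ≈ 115 L/s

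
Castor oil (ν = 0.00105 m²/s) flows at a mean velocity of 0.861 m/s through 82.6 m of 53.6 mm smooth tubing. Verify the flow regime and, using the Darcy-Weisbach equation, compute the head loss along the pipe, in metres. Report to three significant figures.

h_f ≈ 84.8 m

Re = VD/ν = 0.861·0.05360/0.00105 = 44.0 → laminar (Re < 2300)
f = 64/Re = 1.456
h_f = f(L/D)V²/(2g) = 1.456·(82.6/0.05360)·0.861²/(2·9.81) = 84.79 m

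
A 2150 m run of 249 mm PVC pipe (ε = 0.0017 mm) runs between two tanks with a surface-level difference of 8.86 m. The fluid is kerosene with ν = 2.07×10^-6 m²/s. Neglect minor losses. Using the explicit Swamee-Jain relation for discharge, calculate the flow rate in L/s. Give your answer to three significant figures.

Swamee-Jain (Type II): Q = -0.965·√(gD⁵h_f/L)·ln[ε/(3.7D) + √(3.17ν²L/(gD³h_f))]
√(gD⁵h_f/L) = √(9.81·0.249⁵·8.86/2150) = 0.006221
ε/(3.7D) = 1.85×10^-6; √(3.17ν²L/(gD³h_f)) = 1.48×10^-4
Q = -0.965·0.006221·ln(1.494×10^-4) = 0.05288 m³/s
Check: V = 1.09 m/s, Re = 1.31×10^5, f = 0.01695, h_f = 8.80 m ≈ 8.86 m ✓

Q ≈ 52.9 L/s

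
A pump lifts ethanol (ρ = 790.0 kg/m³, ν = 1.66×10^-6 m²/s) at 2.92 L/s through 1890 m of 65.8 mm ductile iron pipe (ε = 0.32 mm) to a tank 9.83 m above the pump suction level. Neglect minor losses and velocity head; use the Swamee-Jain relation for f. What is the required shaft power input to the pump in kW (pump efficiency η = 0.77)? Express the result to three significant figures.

P_shaft ≈ 1.34 kW

V = 4Q/(πD²) = 0.8587 m/s; Re = 3.40×10^4; ε/D = 0.00486; f = 0.03315
h_f = f(L/D)V²/2g = 35.78 m
Total head H = z + h_f = 9.83 + 35.78 = 45.61 m
P_hyd = ρgQH = 790.0·9.81·0.00292·45.61 = 1.032 kW
P_shaft = P_hyd/η = 1.032/0.77 = 1.340 kW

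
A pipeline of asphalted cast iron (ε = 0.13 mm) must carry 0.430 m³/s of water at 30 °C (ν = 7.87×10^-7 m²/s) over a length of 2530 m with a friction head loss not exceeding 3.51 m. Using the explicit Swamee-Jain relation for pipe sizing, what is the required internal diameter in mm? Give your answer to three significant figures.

D ≈ 703 mm

Swamee-Jain (Type III): D = 0.66·[ε^1.25·(LQ²/(gh_f))^4.75 + ν·Q^9.4·(L/(gh_f))^5.2]^0.04
LQ²/(gh_f) = 13.59; L/(gh_f) = 73.48
Term 1 = ε^1.25·(…)^4.75 = 3.35; Term 2 = ν·Q^9.4·(…)^5.2 = 1.43
D = 0.66·(3.35 + 1.43)^0.04 = 0.7026 m = 703 mm
Check: V = 1.11 m/s, Re = 9.90×10^5, f = 0.01461, h_f = 3.30 m ≈ 3.51 m ✓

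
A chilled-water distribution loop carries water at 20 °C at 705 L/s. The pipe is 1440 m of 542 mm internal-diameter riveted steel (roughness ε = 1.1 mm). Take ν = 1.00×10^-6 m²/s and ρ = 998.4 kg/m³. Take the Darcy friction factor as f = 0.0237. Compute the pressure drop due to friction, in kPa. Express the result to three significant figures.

V = 4Q/(πD²) = 4·0.705/(π·0.542²) = 3.056 m/s
h_f = f(L/D)V²/(2g) = 0.02370·(1440/0.542)·3.056²/(2·9.81) = 29.96 m
Δp = ρg·h_f = 998.4·9.81·29.96 = 293.5 kPa

Δp ≈ 293 kPa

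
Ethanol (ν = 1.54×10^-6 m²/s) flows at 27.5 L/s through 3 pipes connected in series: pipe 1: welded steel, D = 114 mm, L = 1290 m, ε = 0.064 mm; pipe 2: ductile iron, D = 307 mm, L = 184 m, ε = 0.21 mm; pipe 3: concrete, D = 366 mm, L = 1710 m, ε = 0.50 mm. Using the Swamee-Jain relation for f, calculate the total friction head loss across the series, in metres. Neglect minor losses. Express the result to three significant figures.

H ≈ 81.1 m

Pipe 1: V = 2.694 m/s, Re = 1.99×10^5, ε/D = 5.61×10^-4, f = 0.01925, h_1 = f(L/D)V²/2g = 80.61 m
Pipe 2: V = 0.3715 m/s, Re = 7.41×10^4, ε/D = 6.84×10^-4, f = 0.02196, h_2 = f(L/D)V²/2g = 0.09259 m
Pipe 3: V = 0.2614 m/s, Re = 6.21×10^4, ε/D = 0.00137, f = 0.02459, h_3 = f(L/D)V²/2g = 0.4001 m
Series → Q common, losses add: H = Σh = 81.10 m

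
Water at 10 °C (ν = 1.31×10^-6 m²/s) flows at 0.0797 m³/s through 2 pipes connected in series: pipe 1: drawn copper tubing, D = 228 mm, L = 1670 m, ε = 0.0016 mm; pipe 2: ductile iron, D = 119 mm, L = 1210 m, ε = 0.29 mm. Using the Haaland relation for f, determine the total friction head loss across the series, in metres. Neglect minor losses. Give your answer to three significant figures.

H ≈ 684 m

Pipe 1: V = 1.952 m/s, Re = 3.40×10^5, ε/D = 7.02×10^-6, f = 0.01407, h_1 = f(L/D)V²/2g = 20.02 m
Pipe 2: V = 7.166 m/s, Re = 6.51×10^5, ε/D = 0.00244, f = 0.02497, h_2 = f(L/D)V²/2g = 664.5 m
Series → Q common, losses add: H = Σh = 684.5 m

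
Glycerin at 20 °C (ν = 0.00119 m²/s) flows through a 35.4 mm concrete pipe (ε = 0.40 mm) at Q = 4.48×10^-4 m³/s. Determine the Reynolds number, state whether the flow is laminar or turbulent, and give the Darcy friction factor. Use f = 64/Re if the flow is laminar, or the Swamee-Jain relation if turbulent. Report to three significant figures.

Re ≈ 13.5; laminar; f = 64/Re ≈ 4.73

V = 4Q/(πD²) = 0.4552 m/s
Re = VD/ν = 0.4552·0.0354/0.00119 = 13.5
Re < 2300 → laminar → f = 64/Re = 4.727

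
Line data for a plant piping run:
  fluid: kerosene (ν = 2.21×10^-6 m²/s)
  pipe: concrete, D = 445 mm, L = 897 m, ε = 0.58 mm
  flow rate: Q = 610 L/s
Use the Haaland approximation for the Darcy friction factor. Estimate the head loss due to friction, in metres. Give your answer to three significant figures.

V = 4Q/(πD²) = 4·0.610/(π·0.445²) = 3.922 m/s
Re = VD/ν = 3.922·0.445/2.21×10^-6 = 7.90×10^5 → turbulent
ε/D = 0.58/445 = 0.00130
Haaland: f = 0.02129
h_f = f(L/D)V²/(2g) = 0.02129·(897/0.445)·3.922²/(2·9.81) = 33.64 m

h_f ≈ 33.6 m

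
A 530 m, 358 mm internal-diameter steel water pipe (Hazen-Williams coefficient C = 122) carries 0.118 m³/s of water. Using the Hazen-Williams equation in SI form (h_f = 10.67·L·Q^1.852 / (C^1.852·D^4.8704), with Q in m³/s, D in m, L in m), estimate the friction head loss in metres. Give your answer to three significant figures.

h_f ≈ 2.20 m

h_f = 10.67·530·0.118^1.852 / (122^1.852·0.358^4.8704) = 2.200 m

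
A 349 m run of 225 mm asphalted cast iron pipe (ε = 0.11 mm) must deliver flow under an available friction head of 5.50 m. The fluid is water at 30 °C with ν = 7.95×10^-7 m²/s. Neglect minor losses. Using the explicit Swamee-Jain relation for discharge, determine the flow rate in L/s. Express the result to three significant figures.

Swamee-Jain (Type II): Q = -0.965·√(gD⁵h_f/L)·ln[ε/(3.7D) + √(3.17ν²L/(gD³h_f))]
√(gD⁵h_f/L) = √(9.81·0.225⁵·5.50/349) = 0.009442
ε/(3.7D) = 1.32×10^-4; √(3.17ν²L/(gD³h_f)) = 3.37×10^-5
Q = -0.965·0.009442·ln(1.659×10^-4) = 0.07931 m³/s
Check: V = 1.99 m/s, Re = 5.65×10^5, f = 0.01760, h_f = 5.54 m ≈ 5.50 m ✓

Q ≈ 79.3 L/s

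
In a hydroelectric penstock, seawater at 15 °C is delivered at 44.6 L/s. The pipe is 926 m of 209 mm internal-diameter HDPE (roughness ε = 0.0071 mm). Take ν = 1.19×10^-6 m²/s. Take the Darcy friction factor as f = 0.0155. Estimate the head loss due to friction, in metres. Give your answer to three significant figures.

h_f ≈ 5.92 m

V = 4Q/(πD²) = 4·0.0446/(π·0.209²) = 1.300 m/s
h_f = f(L/D)V²/(2g) = 0.01550·(926/0.209)·1.300²/(2·9.81) = 5.916 m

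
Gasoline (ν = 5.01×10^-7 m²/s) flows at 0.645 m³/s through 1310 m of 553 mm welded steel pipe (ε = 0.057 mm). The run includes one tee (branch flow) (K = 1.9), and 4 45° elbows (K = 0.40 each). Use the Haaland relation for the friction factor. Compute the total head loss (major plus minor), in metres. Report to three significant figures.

H_L ≈ 12.2 m

V = 4Q/(πD²) = 2.685 m/s; V²/2g = 0.3676 m
Re = 2.96×10^6, ε/D = 1.03×10^-4 → f = 0.01258 (Haaland)
Major: h_f = f(L/D)·V²/2g = 0.01258·2369·0.3676 = 10.95 m
Minor: ΣK = 3.50; h_m = ΣK·V²/2g = 1.286 m
Total H_L = 10.95 + 1.286 = 12.24 m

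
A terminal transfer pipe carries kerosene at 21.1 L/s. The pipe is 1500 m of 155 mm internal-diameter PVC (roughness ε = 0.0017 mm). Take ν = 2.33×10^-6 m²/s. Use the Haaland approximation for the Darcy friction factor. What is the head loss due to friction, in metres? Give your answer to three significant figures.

V = 4Q/(πD²) = 4·0.0211/(π·0.155²) = 1.118 m/s
Re = VD/ν = 1.118·0.155/2.33×10^-6 = 7.44×10^4 → turbulent
ε/D = 0.0017/155 = 1.10×10^-5
Haaland: f = 0.01901
h_f = f(L/D)V²/(2g) = 0.01901·(1500/0.155)·1.118²/(2·9.81) = 11.73 m

h_f ≈ 11.7 m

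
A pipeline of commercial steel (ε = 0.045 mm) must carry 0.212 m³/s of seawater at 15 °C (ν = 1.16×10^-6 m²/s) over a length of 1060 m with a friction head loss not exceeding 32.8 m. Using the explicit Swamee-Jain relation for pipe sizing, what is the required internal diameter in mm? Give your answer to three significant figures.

D ≈ 284 mm

Swamee-Jain (Type III): D = 0.66·[ε^1.25·(LQ²/(gh_f))^4.75 + ν·Q^9.4·(L/(gh_f))^5.2]^0.04
LQ²/(gh_f) = 0.1481; L/(gh_f) = 3.294
Term 1 = ε^1.25·(…)^4.75 = 4.23×10^-10; Term 2 = ν·Q^9.4·(…)^5.2 = 2.66×10^-10
D = 0.66·(4.23×10^-10 + 2.66×10^-10)^0.04 = 0.2838 m = 284 mm
Check: V = 3.35 m/s, Re = 8.20×10^5, f = 0.01449, h_f = 31.0 m ≈ 32.8 m ✓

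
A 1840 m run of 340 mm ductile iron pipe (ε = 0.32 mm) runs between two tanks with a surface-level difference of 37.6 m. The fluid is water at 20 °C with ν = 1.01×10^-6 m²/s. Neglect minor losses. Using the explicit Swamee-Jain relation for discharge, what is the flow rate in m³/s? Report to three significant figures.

Swamee-Jain (Type II): Q = -0.965·√(gD⁵h_f/L)·ln[ε/(3.7D) + √(3.17ν²L/(gD³h_f))]
√(gD⁵h_f/L) = √(9.81·0.340⁵·37.6/1840) = 0.03018
ε/(3.7D) = 2.54×10^-4; √(3.17ν²L/(gD³h_f)) = 2.03×10^-5
Q = -0.965·0.03018·ln(2.746×10^-4) = 0.2388 m³/s
Check: V = 2.63 m/s, Re = 8.85×10^5, f = 0.01980, h_f = 37.8 m ≈ 37.6 m ✓

Q ≈ 0.239 m³/s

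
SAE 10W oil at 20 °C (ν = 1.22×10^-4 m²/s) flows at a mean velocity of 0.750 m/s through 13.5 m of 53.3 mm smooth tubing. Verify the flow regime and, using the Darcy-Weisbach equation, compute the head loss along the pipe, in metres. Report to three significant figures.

Re = VD/ν = 0.750·0.05330/1.22×10^-4 = 328 → laminar (Re < 2300)
f = 64/Re = 0.1953
h_f = f(L/D)V²/(2g) = 0.1953·(13.5/0.05330)·0.750²/(2·9.81) = 1.418 m

h_f ≈ 1.42 m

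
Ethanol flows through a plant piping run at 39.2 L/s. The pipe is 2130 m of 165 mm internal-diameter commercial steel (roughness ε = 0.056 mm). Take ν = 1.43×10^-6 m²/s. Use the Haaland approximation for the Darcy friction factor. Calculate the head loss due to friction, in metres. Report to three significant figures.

h_f ≈ 39.0 m

V = 4Q/(πD²) = 4·0.0392/(π·0.165²) = 1.833 m/s
Re = VD/ν = 1.833·0.165/1.43×10^-6 = 2.12×10^5 → turbulent
ε/D = 0.056/165 = 3.39×10^-4
Haaland: f = 0.01764
h_f = f(L/D)V²/(2g) = 0.01764·(2130/0.165)·1.833²/(2·9.81) = 39.01 m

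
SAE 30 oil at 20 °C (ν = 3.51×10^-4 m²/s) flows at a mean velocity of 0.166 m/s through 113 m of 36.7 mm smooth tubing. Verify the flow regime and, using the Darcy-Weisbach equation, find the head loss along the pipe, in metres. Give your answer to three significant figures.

Re = VD/ν = 0.166·0.03670/3.51×10^-4 = 17.4 → laminar (Re < 2300)
f = 64/Re = 3.687
h_f = f(L/D)V²/(2g) = 3.687·(113/0.03670)·0.166²/(2·9.81) = 15.95 m

h_f ≈ 15.9 m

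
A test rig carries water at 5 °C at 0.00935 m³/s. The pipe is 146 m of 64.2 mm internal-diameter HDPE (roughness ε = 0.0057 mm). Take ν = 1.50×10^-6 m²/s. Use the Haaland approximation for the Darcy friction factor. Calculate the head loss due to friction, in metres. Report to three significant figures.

h_f ≈ 16.9 m

V = 4Q/(πD²) = 4·0.00935/(π·0.0642²) = 2.888 m/s
Re = VD/ν = 2.888·0.0642/1.50×10^-6 = 1.24×10^5 → turbulent
ε/D = 0.0057/64.2 = 8.88×10^-5
Haaland: f = 0.01751
h_f = f(L/D)V²/(2g) = 0.01751·(146/0.0642)·2.888²/(2·9.81) = 16.93 m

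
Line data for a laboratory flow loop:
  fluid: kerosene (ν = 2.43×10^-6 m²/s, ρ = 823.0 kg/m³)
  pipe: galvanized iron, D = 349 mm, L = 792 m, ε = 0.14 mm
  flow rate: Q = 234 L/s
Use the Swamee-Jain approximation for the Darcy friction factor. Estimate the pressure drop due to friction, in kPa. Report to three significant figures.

Δp ≈ 97.9 kPa

V = 4Q/(πD²) = 4·0.234/(π·0.349²) = 2.446 m/s
Re = VD/ν = 2.446·0.349/2.43×10^-6 = 3.51×10^5 → turbulent
ε/D = 0.14/349 = 4.01×10^-4
Swamee-Jain: f = 0.01752
h_f = f(L/D)V²/(2g) = 0.01752·(792/0.349)·2.446²/(2·9.81) = 12.13 m
Δp = ρg·h_f = 823.0·9.81·12.13 = 97.90 kPa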